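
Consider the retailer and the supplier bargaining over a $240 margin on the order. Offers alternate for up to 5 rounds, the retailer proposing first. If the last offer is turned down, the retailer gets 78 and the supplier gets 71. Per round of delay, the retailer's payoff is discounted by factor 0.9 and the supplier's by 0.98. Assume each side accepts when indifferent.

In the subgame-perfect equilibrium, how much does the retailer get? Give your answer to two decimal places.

140.50

Round 5 (the retailer proposes): the supplier gets 71 if talks fail, so the retailer offers 71 and keeps 169.
Round 4 (the supplier proposes): the retailer can get 169 next round, worth 0.9 × 169 = 152.1 now; the supplier offers that and keeps 87.9.
Round 3 (the retailer proposes): the supplier can get 87.9 next round, worth 0.98 × 87.9 = 86.142 now, so the retailer offers 86.142, keeping 153.858.
Round 2 (the supplier proposes): the retailer can get 153.858 next round, worth 0.9 × 153.858 = 138.4722 now; the supplier offers that and keeps 101.5278.
Round 1 (the retailer proposes): the supplier can get 101.5278 next round, worth 0.98 × 101.5278 = 99.497244 now. The retailer offers 99.497244 and keeps 240 − 99.497244 = 140.502756.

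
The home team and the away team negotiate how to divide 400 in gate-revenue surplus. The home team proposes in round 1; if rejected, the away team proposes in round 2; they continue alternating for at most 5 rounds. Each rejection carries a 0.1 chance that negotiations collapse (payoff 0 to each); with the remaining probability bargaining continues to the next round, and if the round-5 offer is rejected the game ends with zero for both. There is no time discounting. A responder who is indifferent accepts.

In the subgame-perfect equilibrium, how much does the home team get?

Round 5 (the home team proposes): rejection yields 0 for the away team; the home team offers 0 and keeps 400.
Round 4 (the away team proposes): rejecting gives the home team an expected 0.9 × 400 = 360. The away team offers 360 and keeps 400 − 360 = 40.
Round 3 (the home team proposes): rejecting gives the away team an expected 0.9 × 40 = 36. The home team offers 36 and keeps 400 − 36 = 364.
Round 2 (the away team proposes): rejecting gives the home team an expected 0.9 × 364 = 327.6. The away team offers 327.6 and keeps 400 − 327.6 = 72.4.
Round 1 (the home team proposes): rejecting gives the away team an expected 0.9 × 72.4 = 65.16; the home team offers that and keeps 334.84.

334.84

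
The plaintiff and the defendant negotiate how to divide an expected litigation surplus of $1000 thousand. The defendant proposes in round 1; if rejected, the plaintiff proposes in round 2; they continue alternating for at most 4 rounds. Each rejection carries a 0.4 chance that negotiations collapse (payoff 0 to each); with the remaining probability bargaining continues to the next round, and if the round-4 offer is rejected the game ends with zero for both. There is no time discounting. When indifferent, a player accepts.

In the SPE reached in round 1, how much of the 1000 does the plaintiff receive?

456

Round 4 (the plaintiff proposes): rejection yields 0 for the defendant; the plaintiff offers 0 and keeps 1000.
Round 3 (the defendant proposes): rejecting gives the plaintiff an expected 0.6 × 1000 = 600, so the defendant offers 600, keeping 400.
Round 2 (the plaintiff proposes): rejecting gives the defendant an expected 0.6 × 400 = 240, so the plaintiff offers 240, keeping 760.
Round 1 (the defendant proposes): rejecting gives the plaintiff an expected 0.6 × 760 = 456; the defendant offers that and keeps 544.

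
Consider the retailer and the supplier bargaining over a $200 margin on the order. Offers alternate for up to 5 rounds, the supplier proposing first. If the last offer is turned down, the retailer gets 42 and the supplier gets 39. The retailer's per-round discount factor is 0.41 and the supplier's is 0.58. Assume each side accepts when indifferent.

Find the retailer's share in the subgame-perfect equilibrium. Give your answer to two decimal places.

45.00

By backward induction:
Round 5 (the supplier proposes): the retailer gets 42 if talks fail, so the supplier offers 42 and keeps 158.
Round 4 (the retailer proposes): the supplier can get 158 next round, worth 0.58 × 158 = 91.64 now, so the retailer offers 91.64, keeping 108.36.
Round 3 (the supplier proposes): the retailer can get 108.36 next round, worth 0.41 × 108.36 = 44.4276 now, so the supplier offers 44.4276, keeping 155.5724.
Round 2 (the retailer proposes): the supplier can get 155.5724 next round, worth 0.58 × 155.5724 = 90.231992 now; the retailer offers that and keeps 109.768008.
Round 1 (the supplier proposes): the retailer can get 109.768008 next round, worth 0.41 × 109.768008 = 45.00488328 now. The supplier offers 45.00488328 and keeps 200 − 45.00488328 = 154.99511672.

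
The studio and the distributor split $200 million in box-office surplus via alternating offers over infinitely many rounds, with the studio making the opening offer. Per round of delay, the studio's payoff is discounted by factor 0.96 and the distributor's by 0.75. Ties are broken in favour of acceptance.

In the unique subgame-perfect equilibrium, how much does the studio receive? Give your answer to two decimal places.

178.57

Let x be the studio's share when the studio proposes and y be the distributor's share when the distributor proposes.
The distributor accepts iff offered ≥ 0.75·y, so x = 200 − 0.75y. Symmetrically y = 200 − 0.96x.
Substituting: x = 200 − 0.75(200 − 0.96x), giving x(1 − 0.96·0.75) = 200(1 − 0.75).
So x = 200 × 0.25 / 0.28 ≈ 178.5714, and the distributor receives 200 − x ≈ 21.4286.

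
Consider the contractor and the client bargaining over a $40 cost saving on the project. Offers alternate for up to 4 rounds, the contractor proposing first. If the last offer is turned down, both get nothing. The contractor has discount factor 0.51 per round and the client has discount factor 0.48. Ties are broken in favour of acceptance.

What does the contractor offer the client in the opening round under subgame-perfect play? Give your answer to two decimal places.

14.11

Round 4 (the client proposes): rejection yields 0 for the contractor; the client offers 0 and keeps 40.
Round 3 (the contractor proposes): the client can get 40 next round, worth 0.48 × 40 = 19.2 now, so the contractor offers 19.2, keeping 20.8.
Round 2 (the client proposes): the contractor can get 20.8 next round, worth 0.51 × 20.8 = 10.608 now. The client offers 10.608 and keeps 40 − 10.608 = 29.392.
Round 1 (the contractor proposes): the client can get 29.392 next round, worth 0.48 × 29.392 = 14.10816 now. The contractor offers 14.10816 and keeps 40 − 14.10816 = 25.89184.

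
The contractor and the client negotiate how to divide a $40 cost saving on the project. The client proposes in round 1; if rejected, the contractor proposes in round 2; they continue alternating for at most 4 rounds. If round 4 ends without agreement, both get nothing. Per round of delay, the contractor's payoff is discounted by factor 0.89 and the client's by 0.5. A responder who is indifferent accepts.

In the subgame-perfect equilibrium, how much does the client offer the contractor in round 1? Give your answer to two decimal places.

Solve by backward induction from round 4.
Round 4 (the contractor proposes): rejection yields 0 for the client; the contractor offers 0 and keeps 40.
Round 3 (the client proposes): the contractor can get 40 next round, worth 0.89 × 40 = 35.6 now; the client offers that and keeps 4.4.
Round 2 (the contractor proposes): the client can get 4.4 next round, worth 0.5 × 4.4 = 2.2 now; the contractor offers that and keeps 37.8.
Round 1 (the client proposes): the contractor can get 37.8 next round, worth 0.89 × 37.8 = 33.642 now. The client offers 33.642 and keeps 40 − 33.642 = 6.358.

33.64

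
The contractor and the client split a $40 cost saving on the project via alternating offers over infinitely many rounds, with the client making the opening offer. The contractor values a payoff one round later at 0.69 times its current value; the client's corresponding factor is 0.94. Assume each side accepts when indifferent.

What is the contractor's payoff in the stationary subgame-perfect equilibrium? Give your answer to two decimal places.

4.71

When the client proposes, the contractor accepts any offer worth at least 0.69 times what the contractor would get by proposing next round; and vice versa.
This gives x = 40 − 0.69y and y = 40 − 0.94x, where x and y are each side's share when it proposes.
Hence (1 − 0.69·0.94)x = 40(1 − 0.69), i.e. 0.3514·x = 12.4.
x ≈ 35.2874; the contractor's share is 40 − x ≈ 4.7126.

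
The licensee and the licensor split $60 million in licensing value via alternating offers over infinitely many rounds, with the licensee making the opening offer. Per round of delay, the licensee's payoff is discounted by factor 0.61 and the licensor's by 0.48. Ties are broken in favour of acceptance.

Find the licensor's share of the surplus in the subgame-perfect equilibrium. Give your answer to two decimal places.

15.88

Let x be the licensee's share when the licensee proposes and y be the licensor's share when the licensor proposes.
The licensor accepts iff offered ≥ 0.48·y, so x = 60 − 0.48y. Symmetrically y = 60 − 0.61x.
Substituting: x = 60 − 0.48(60 − 0.61x), giving x(1 − 0.61·0.48) = 60(1 − 0.48).
So x = 60 × 0.52 / 0.7072 ≈ 44.1176, and the licensor receives 60 − x ≈ 15.8824.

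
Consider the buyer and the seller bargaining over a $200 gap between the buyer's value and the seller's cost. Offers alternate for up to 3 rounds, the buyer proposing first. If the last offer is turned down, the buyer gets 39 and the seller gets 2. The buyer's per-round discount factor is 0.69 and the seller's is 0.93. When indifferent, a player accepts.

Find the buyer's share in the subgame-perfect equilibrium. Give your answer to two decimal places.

141.06

Round 3 (the buyer proposes): the seller gets 2 if talks fail, so the buyer offers 2 and keeps 198.
Round 2 (the seller proposes): the buyer can get 198 next round, worth 0.69 × 198 = 136.62 now, so the seller offers 136.62, keeping 63.38.
Round 1 (the buyer proposes): the seller can get 63.38 next round, worth 0.93 × 63.38 = 58.9434 now. The buyer offers 58.9434 and keeps 200 − 58.9434 = 141.0566.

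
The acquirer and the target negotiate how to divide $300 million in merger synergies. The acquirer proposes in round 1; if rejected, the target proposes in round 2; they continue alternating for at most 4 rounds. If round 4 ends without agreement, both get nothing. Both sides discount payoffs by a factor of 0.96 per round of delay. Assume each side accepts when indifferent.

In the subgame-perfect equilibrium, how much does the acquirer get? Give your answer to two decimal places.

23.06

Round 4 (the target proposes): rejection yields 0 for the acquirer; the target offers 0 and keeps 300.
Round 3 (the acquirer proposes): the target can get 300 next round, worth 0.96 × 300 = 288 now; the acquirer offers that and keeps 12.
Round 2 (the target proposes): the acquirer can get 12 next round, worth 0.96 × 12 = 11.52 now; the target offers that and keeps 288.48.
Round 1 (the acquirer proposes): the target can get 288.48 next round, worth 0.96 × 288.48 = 276.9408 now. The acquirer offers 276.9408 and keeps 300 − 276.9408 = 23.0592.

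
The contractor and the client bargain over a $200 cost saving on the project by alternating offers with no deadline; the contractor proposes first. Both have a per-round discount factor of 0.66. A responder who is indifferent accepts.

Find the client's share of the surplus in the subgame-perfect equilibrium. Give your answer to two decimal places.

When the contractor proposes, the client accepts any offer worth at least 0.66 times what the client would get by proposing next round; and vice versa.
This gives x = 200 − 0.66y and y = 200 − 0.66x, where x and y are each side's share when it proposes.
Hence (1 − 0.66·0.66)x = 200(1 − 0.66), i.e. 0.5644·x = 68.
x ≈ 120.4819; the client's share is 200 − x ≈ 79.5181.

79.52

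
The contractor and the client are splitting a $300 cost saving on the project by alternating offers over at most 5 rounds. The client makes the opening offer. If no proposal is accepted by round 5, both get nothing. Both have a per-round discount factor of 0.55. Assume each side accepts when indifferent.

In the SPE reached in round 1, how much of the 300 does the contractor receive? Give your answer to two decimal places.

By backward induction:
Round 5 (the client proposes): rejection yields 0 for the contractor; the client offers 0 and keeps 300.
Round 4 (the contractor proposes): the client can get 300 next round, worth 0.55 × 300 = 165 now, so the contractor offers 165, keeping 135.
Round 3 (the client proposes): the contractor can get 135 next round, worth 0.55 × 135 = 74.25 now, so the client offers 74.25, keeping 225.75.
Round 2 (the contractor proposes): the client can get 225.75 next round, worth 0.55 × 225.75 = 124.1625 now. The contractor offers 124.1625 and keeps 300 − 124.1625 = 175.8375.
Round 1 (the client proposes): the contractor can get 175.8375 next round, worth 0.55 × 175.8375 = 96.710625 now, so the client offers 96.710625, keeping 203.289375.

96.71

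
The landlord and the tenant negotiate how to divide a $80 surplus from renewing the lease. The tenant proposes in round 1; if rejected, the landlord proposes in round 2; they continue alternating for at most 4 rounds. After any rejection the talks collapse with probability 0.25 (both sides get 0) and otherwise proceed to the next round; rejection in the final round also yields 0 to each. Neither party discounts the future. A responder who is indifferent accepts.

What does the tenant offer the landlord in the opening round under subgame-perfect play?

By backward induction:
Round 4 (the landlord proposes): rejection yields 0 for the tenant; the landlord offers 0 and keeps 80.
Round 3 (the tenant proposes): rejecting gives the landlord an expected 0.75 × 80 = 60, so the tenant offers 60, keeping 20.
Round 2 (the landlord proposes): rejecting gives the tenant an expected 0.75 × 20 = 15. The landlord offers 15 and keeps 80 − 15 = 65.
Round 1 (the tenant proposes): rejecting gives the landlord an expected 0.75 × 65 = 48.75. The tenant offers 48.75 and keeps 80 − 48.75 = 31.25.

48.75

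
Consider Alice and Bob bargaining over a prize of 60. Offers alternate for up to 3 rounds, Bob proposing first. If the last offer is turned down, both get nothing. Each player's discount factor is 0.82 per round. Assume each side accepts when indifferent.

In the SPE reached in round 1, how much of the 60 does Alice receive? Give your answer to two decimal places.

Round 3 (Bob proposes): Alice will accept anything ≥ 0, so Bob offers 0 and keeps 60.
Round 2 (Alice proposes): Bob can get 60 next round, worth 0.82 × 60 = 49.2 now; Alice offers that and keeps 10.8.
Round 1 (Bob proposes): Alice can get 10.8 next round, worth 0.82 × 10.8 = 8.856 now; Bob offers that and keeps 51.144.

8.86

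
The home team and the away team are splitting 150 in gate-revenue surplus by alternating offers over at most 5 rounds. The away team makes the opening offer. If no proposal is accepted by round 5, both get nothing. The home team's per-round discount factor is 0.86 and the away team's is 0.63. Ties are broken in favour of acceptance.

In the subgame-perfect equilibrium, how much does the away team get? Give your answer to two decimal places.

76.41

Round 5 (the away team proposes): rejection yields 0 for the home team; the away team offers 0 and keeps 150.
Round 4 (the home team proposes): the away team can get 150 next round, worth 0.63 × 150 = 94.5 now. The home team offers 94.5 and keeps 150 − 94.5 = 55.5.
Round 3 (the away team proposes): the home team can get 55.5 next round, worth 0.86 × 55.5 = 47.73 now. The away team offers 47.73 and keeps 150 − 47.73 = 102.27.
Round 2 (the home team proposes): the away team can get 102.27 next round, worth 0.63 × 102.27 = 64.4301 now, so the home team offers 64.4301, keeping 85.5699.
Round 1 (the away team proposes): the home team can get 85.5699 next round, worth 0.86 × 85.5699 = 73.590114 now. The away team offers 73.590114 and keeps 150 − 73.590114 = 76.409886.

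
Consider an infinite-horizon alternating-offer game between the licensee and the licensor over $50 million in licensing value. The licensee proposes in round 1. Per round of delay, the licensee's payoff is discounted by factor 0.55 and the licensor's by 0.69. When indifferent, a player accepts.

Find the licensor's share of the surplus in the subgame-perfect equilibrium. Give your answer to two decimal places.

25.02

When the licensee proposes, the licensor accepts any offer worth at least 0.69 times what the licensor would get by proposing next round; and vice versa.
This gives x = 50 − 0.69y and y = 50 − 0.55x, where x and y are each side's share when it proposes.
Hence (1 − 0.69·0.55)x = 50(1 − 0.69), i.e. 0.6205·x = 15.5.
x ≈ 24.9799; the licensor's share is 50 − x ≈ 25.0201.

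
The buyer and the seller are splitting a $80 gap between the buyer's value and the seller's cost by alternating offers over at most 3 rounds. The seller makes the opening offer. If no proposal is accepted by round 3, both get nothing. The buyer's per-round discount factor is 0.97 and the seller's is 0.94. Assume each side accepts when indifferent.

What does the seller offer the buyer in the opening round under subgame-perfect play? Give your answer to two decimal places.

4.66

Round 3 (the seller proposes): the buyer will accept anything ≥ 0, so the seller offers 0 and keeps 80.
Round 2 (the buyer proposes): the seller can get 80 next round, worth 0.94 × 80 = 75.2 now. The buyer offers 75.2 and keeps 80 − 75.2 = 4.8.
Round 1 (the seller proposes): the buyer can get 4.8 next round, worth 0.97 × 4.8 = 4.656 now. The seller offers 4.656 and keeps 80 − 4.656 = 75.344.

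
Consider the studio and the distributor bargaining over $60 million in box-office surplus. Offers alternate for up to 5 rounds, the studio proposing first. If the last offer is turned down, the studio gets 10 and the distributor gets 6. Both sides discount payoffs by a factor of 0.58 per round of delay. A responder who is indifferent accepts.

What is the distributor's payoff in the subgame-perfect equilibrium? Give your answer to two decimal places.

Round 5 (the studio proposes): the distributor gets 6 if talks fail, so the studio offers 6 and keeps 54.
Round 4 (the distributor proposes): the studio can get 54 next round, worth 0.58 × 54 = 31.32 now, so the distributor offers 31.32, keeping 28.68.
Round 3 (the studio proposes): the distributor can get 28.68 next round, worth 0.58 × 28.68 = 16.6344 now. The studio offers 16.6344 and keeps 60 − 16.6344 = 43.3656.
Round 2 (the distributor proposes): the studio can get 43.3656 next round, worth 0.58 × 43.3656 = 25.152048 now; the distributor offers that and keeps 34.847952.
Round 1 (the studio proposes): the distributor can get 34.847952 next round, worth 0.58 × 34.847952 = 20.21181216 now, so the studio offers 20.21181216, keeping 39.78818784.

20.21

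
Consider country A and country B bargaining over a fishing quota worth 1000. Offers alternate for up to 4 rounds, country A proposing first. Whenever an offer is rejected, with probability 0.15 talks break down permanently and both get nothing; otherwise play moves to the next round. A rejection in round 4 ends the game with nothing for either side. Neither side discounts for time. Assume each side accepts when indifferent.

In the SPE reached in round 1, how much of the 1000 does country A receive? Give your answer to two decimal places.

258.38

By backward induction:
Round 4 (country B proposes): country A will accept anything ≥ 0, so country B offers 0 and keeps 1000.
Round 3 (country A proposes): rejecting gives country B an expected 0.85 × 1000 = 850; country A offers that and keeps 150.
Round 2 (country B proposes): rejecting gives country A an expected 0.85 × 150 = 127.5, so country B offers 127.5, keeping 872.5.
Round 1 (country A proposes): rejecting gives country B an expected 0.85 × 872.5 = 741.625. Country A offers 741.625 and keeps 1000 − 741.625 = 258.375.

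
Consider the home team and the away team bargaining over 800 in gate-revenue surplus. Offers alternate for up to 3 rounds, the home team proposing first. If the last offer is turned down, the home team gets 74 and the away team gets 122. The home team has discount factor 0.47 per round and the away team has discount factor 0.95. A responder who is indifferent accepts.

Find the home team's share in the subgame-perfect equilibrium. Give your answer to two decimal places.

342.73

Round 3 (the home team proposes): the away team gets 122 if talks fail, so the home team offers 122 and keeps 678.
Round 2 (the away team proposes): the home team can get 678 next round, worth 0.47 × 678 = 318.66 now. The away team offers 318.66 and keeps 800 − 318.66 = 481.34.
Round 1 (the home team proposes): the away team can get 481.34 next round, worth 0.95 × 481.34 = 457.273 now; the home team offers that and keeps 342.727.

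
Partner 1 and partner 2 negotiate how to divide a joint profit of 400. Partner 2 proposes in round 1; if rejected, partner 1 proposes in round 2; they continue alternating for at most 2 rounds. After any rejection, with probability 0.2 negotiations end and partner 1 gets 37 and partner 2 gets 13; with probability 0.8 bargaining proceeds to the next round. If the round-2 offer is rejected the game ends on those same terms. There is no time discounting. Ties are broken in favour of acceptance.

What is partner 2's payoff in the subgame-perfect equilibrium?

Round 2 (partner 1 proposes): partner 2 gets 13 if talks fail, so partner 1 offers 13 and keeps 387.
Round 1 (partner 2 proposes): rejecting gives partner 1 an expected 0.8 × 387 + 0.2 × 37 = 317, so partner 2 offers 317, keeping 83.

83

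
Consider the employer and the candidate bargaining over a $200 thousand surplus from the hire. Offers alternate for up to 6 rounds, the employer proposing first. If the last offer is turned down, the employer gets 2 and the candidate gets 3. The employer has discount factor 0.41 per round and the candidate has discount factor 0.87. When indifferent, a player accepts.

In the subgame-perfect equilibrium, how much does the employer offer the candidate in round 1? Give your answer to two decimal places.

161.20

Round 6 (the candidate proposes): the employer gets 2 if talks fail, so the candidate offers 2 and keeps 198.
Round 5 (the employer proposes): the candidate can get 198 next round, worth 0.87 × 198 = 172.26 now; the employer offers that and keeps 27.74.
Round 4 (the candidate proposes): the employer can get 27.74 next round, worth 0.41 × 27.74 = 11.3734 now, so the candidate offers 11.3734, keeping 188.6266.
Round 3 (the employer proposes): the candidate can get 188.6266 next round, worth 0.87 × 188.6266 = 164.105142 now, so the employer offers 164.105142, keeping 35.894858.
Round 2 (the candidate proposes): the employer can get 35.894858 next round, worth 0.41 × 35.894858 = 14.71689178 now, so the candidate offers 14.71689178, keeping 185.28310822.
Round 1 (the employer proposes): the candidate can get 185.28310822 next round, worth 0.87 × 185.28310822 = 161.1963041514 now; the employer offers that and keeps 38.8036958486.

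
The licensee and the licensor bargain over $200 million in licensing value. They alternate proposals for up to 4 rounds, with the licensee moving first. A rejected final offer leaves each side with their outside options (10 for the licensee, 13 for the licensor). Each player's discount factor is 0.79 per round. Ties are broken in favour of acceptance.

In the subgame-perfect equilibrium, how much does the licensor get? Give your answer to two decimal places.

Work backward from the last round.
Round 4 (the licensor proposes): the licensee gets 10 if talks fail, so the licensor offers 10 and keeps 190.
Round 3 (the licensee proposes): the licensor can get 190 next round, worth 0.79 × 190 = 150.1 now, so the licensee offers 150.1, keeping 49.9.
Round 2 (the licensor proposes): the licensee can get 49.9 next round, worth 0.79 × 49.9 = 39.421 now; the licensor offers that and keeps 160.579.
Round 1 (the licensee proposes): the licensor can get 160.579 next round, worth 0.79 × 160.579 = 126.85741 now, so the licensee offers 126.85741, keeping 73.14259.

126.86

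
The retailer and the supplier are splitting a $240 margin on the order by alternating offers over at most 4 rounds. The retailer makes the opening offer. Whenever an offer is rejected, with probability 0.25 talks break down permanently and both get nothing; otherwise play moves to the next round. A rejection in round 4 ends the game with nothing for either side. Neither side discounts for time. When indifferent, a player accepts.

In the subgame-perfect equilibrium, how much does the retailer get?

93.75

Round 4 (the supplier proposes): the retailer will accept anything ≥ 0, so the supplier offers 0 and keeps 240.
Round 3 (the retailer proposes): rejecting gives the supplier an expected 0.75 × 240 = 180. The retailer offers 180 and keeps 240 − 180 = 60.
Round 2 (the supplier proposes): rejecting gives the retailer an expected 0.75 × 60 = 45. The supplier offers 45 and keeps 240 − 45 = 195.
Round 1 (the retailer proposes): rejecting gives the supplier an expected 0.75 × 195 = 146.25. The retailer offers 146.25 and keeps 240 − 146.25 = 93.75.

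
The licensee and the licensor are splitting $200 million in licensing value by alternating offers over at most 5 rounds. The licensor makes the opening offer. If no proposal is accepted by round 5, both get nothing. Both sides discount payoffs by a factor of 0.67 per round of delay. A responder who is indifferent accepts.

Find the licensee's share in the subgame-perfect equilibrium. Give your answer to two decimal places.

Round 5 (the licensor proposes): rejection yields 0 for the licensee; the licensor offers 0 and keeps 200.
Round 4 (the licensee proposes): the licensor can get 200 next round, worth 0.67 × 200 = 134 now. The licensee offers 134 and keeps 200 − 134 = 66.
Round 3 (the licensor proposes): the licensee can get 66 next round, worth 0.67 × 66 = 44.22 now. The licensor offers 44.22 and keeps 200 − 44.22 = 155.78.
Round 2 (the licensee proposes): the licensor can get 155.78 next round, worth 0.67 × 155.78 = 104.3726 now. The licensee offers 104.3726 and keeps 200 − 104.3726 = 95.6274.
Round 1 (the licensor proposes): the licensee can get 95.6274 next round, worth 0.67 × 95.6274 = 64.070358 now; the licensor offers that and keeps 135.929642.

64.07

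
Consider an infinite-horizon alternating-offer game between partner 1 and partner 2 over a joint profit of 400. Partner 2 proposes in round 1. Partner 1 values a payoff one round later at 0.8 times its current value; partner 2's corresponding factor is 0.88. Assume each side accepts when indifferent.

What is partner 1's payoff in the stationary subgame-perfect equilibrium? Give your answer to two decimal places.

129.73

Let x be partner 2's share when partner 2 proposes and y be partner 1's share when partner 1 proposes.
Partner 1 accepts iff offered ≥ 0.8·y, so x = 400 − 0.8y. Symmetrically y = 400 − 0.88x.
Substituting: x = 400 − 0.8(400 − 0.88x), giving x(1 − 0.88·0.8) = 400(1 − 0.8).
So x = 400 × 0.2 / 0.296 ≈ 270.2703, and partner 1 receives 400 − x ≈ 129.7297.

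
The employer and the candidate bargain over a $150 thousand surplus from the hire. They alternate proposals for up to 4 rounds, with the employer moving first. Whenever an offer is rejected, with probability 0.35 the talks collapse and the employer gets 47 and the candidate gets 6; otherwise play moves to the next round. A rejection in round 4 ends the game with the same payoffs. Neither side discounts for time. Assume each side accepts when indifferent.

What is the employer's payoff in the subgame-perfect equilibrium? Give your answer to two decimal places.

95.29

Round 4 (the candidate proposes): the employer gets 47 if talks fail, so the candidate offers 47 and keeps 103.
Round 3 (the employer proposes): rejecting gives the candidate an expected 0.65 × 103 + 0.35 × 6 = 69.05. The employer offers 69.05 and keeps 150 − 69.05 = 80.95.
Round 2 (the candidate proposes): rejecting gives the employer an expected 0.65 × 80.95 + 0.35 × 47 = 69.0675. The candidate offers 69.0675 and keeps 150 − 69.0675 = 80.9325.
Round 1 (the employer proposes): rejecting gives the candidate an expected 0.65 × 80.9325 + 0.35 × 6 = 54.706125. The employer offers 54.706125 and keeps 150 − 54.706125 = 95.293875.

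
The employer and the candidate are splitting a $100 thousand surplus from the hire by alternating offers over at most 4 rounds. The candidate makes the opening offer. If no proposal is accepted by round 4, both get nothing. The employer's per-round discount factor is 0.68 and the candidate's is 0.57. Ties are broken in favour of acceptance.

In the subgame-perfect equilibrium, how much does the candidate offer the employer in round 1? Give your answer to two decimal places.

55.60

Round 4 (the employer proposes): rejection yields 0 for the candidate; the employer offers 0 and keeps 100.
Round 3 (the candidate proposes): the employer can get 100 next round, worth 0.68 × 100 = 68 now, so the candidate offers 68, keeping 32.
Round 2 (the employer proposes): the candidate can get 32 next round, worth 0.57 × 32 = 18.24 now; the employer offers that and keeps 81.76.
Round 1 (the candidate proposes): the employer can get 81.76 next round, worth 0.68 × 81.76 = 55.5968 now. The candidate offers 55.5968 and keeps 100 − 55.5968 = 44.4032.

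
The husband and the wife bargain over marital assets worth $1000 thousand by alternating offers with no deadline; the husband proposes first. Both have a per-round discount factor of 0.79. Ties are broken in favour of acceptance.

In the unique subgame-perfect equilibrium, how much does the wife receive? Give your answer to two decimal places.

441.34

When the husband proposes, the wife accepts any offer worth at least 0.79 times what the wife would get by proposing next round; and vice versa.
This gives x = 1000 − 0.79y and y = 1000 − 0.79x, where x and y are each side's share when it proposes.
Hence (1 − 0.79·0.79)x = 1000(1 − 0.79), i.e. 0.3759·x = 210.
x ≈ 558.6592; the wife's share is 1000 − x ≈ 441.3408.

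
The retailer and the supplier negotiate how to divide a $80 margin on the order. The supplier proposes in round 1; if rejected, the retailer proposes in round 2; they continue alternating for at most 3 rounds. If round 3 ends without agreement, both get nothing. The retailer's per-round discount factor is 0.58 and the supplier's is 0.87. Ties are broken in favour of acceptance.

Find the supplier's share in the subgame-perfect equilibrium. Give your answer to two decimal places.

Round 3 (the supplier proposes): the retailer will accept anything ≥ 0, so the supplier offers 0 and keeps 80.
Round 2 (the retailer proposes): the supplier can get 80 next round, worth 0.87 × 80 = 69.6 now; the retailer offers that and keeps 10.4.
Round 1 (the supplier proposes): the retailer can get 10.4 next round, worth 0.58 × 10.4 = 6.032 now; the supplier offers that and keeps 73.968.

73.97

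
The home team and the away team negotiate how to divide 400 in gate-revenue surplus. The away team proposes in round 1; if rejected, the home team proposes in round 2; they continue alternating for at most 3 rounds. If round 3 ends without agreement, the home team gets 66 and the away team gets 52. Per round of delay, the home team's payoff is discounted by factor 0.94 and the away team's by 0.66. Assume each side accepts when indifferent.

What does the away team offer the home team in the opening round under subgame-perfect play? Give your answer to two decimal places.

Round 3 (the away team proposes): the home team gets 66 if talks fail, so the away team offers 66 and keeps 334.
Round 2 (the home team proposes): the away team can get 334 next round, worth 0.66 × 334 = 220.44 now. The home team offers 220.44 and keeps 400 − 220.44 = 179.56.
Round 1 (the away team proposes): the home team can get 179.56 next round, worth 0.94 × 179.56 = 168.7864 now. The away team offers 168.7864 and keeps 400 − 168.7864 = 231.2136.

168.79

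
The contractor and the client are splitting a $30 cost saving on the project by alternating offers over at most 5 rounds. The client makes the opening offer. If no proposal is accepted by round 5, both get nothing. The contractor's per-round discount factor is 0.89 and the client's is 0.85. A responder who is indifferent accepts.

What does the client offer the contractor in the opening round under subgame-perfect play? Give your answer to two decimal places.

7.03

Round 5 (the client proposes): the contractor will accept anything ≥ 0, so the client offers 0 and keeps 30.
Round 4 (the contractor proposes): the client can get 30 next round, worth 0.85 × 30 = 25.5 now; the contractor offers that and keeps 4.5.
Round 3 (the client proposes): the contractor can get 4.5 next round, worth 0.89 × 4.5 = 4.005 now; the client offers that and keeps 25.995.
Round 2 (the contractor proposes): the client can get 25.995 next round, worth 0.85 × 25.995 = 22.09575 now. The contractor offers 22.09575 and keeps 30 − 22.09575 = 7.90425.
Round 1 (the client proposes): the contractor can get 7.90425 next round, worth 0.89 × 7.90425 = 7.0347825 now; the client offers that and keeps 22.9652175.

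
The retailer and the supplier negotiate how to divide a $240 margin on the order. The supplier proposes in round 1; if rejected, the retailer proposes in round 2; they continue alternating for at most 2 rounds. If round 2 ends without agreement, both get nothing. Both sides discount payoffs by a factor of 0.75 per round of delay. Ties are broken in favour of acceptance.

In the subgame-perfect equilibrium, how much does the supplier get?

Round 2 (the retailer proposes): the supplier will accept anything ≥ 0, so the retailer offers 0 and keeps 240.
Round 1 (the supplier proposes): the retailer can get 240 next round, worth 0.75 × 240 = 180 now, so the supplier offers 180, keeping 60.

60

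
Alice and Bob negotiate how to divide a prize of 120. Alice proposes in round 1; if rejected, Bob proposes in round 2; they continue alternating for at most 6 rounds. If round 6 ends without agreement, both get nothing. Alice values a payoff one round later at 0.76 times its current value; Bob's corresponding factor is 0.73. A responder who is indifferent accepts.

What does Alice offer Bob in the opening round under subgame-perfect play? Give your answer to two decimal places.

59.65

Work backward from the last round.
Round 6 (Bob proposes): Alice will accept anything ≥ 0, so Bob offers 0 and keeps 120.
Round 5 (Alice proposes): Bob can get 120 next round, worth 0.73 × 120 = 87.6 now. Alice offers 87.6 and keeps 120 − 87.6 = 32.4.
Round 4 (Bob proposes): Alice can get 32.4 next round, worth 0.76 × 32.4 = 24.624 now; Bob offers that and keeps 95.376.
Round 3 (Alice proposes): Bob can get 95.376 next round, worth 0.73 × 95.376 = 69.62448 now. Alice offers 69.62448 and keeps 120 − 69.62448 = 50.37552.
Round 2 (Bob proposes): Alice can get 50.37552 next round, worth 0.76 × 50.37552 = 38.2853952 now; Bob offers that and keeps 81.7146048.
Round 1 (Alice proposes): Bob can get 81.7146048 next round, worth 0.73 × 81.7146048 = 59.651661504 now, so Alice offers 59.651661504, keeping 60.348338496.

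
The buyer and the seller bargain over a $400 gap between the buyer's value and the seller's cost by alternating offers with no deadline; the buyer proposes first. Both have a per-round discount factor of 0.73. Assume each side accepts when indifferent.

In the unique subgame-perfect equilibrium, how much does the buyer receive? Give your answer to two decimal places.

231.21

Let x be the buyer's share when the buyer proposes and y be the seller's share when the seller proposes.
The seller accepts iff offered ≥ 0.73·y, so x = 400 − 0.73y. Symmetrically y = 400 − 0.73x.
Substituting: x = 400 − 0.73(400 − 0.73x), giving x(1 − 0.73·0.73) = 400(1 − 0.73).
So x = 400 × 0.27 / 0.4671 ≈ 231.2139, and the seller receives 400 − x ≈ 168.7861.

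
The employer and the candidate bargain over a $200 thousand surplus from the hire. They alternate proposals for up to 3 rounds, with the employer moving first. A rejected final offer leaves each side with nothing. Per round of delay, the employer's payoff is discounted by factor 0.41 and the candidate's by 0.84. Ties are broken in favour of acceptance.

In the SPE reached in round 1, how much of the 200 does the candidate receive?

Round 3 (the employer proposes): rejection yields 0 for the candidate; the employer offers 0 and keeps 200.
Round 2 (the candidate proposes): the employer can get 200 next round, worth 0.41 × 200 = 82 now, so the candidate offers 82, keeping 118.
Round 1 (the employer proposes): the candidate can get 118 next round, worth 0.84 × 118 = 99.12 now, so the employer offers 99.12, keeping 100.88.

99.12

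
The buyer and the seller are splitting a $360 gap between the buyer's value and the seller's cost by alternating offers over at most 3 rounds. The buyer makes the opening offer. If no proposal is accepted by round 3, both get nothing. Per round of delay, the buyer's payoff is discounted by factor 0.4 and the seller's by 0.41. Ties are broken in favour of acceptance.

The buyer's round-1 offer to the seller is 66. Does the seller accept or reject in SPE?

Reject

Round 3 (the buyer proposes): rejection yields 0 for the seller; the buyer offers 0 and keeps 360.
Round 2 (the seller proposes): the buyer can get 360 next round, worth 0.4 × 360 = 144 now. The seller offers 144 and keeps 360 − 144 = 216.
So by rejecting in round 1, the seller gets 216 next round, worth 0.41 × 216 = 88.56 now.
Offer 66 < 88.56, so the seller rejects.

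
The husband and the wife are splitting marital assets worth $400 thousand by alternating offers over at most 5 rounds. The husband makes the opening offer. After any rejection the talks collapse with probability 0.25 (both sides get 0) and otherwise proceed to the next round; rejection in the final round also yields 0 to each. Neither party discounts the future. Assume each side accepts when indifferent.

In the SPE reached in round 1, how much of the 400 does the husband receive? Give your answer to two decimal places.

Round 5 (the husband proposes): the wife will accept anything ≥ 0, so the husband offers 0 and keeps 400.
Round 4 (the wife proposes): rejecting gives the husband an expected 0.75 × 400 = 300; the wife offers that and keeps 100.
Round 3 (the husband proposes): rejecting gives the wife an expected 0.75 × 100 = 75; the husband offers that and keeps 325.
Round 2 (the wife proposes): rejecting gives the husband an expected 0.75 × 325 = 243.75; the wife offers that and keeps 156.25.
Round 1 (the husband proposes): rejecting gives the wife an expected 0.75 × 156.25 = 117.1875; the husband offers that and keeps 282.8125.

282.81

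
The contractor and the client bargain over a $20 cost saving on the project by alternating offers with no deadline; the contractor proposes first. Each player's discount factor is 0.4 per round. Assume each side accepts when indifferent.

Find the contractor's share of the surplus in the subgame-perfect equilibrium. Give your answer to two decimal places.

14.29

In a stationary SPE each proposer offers the other exactly their discounted continuation value.
If the contractor keeps x when proposing and the client keeps y when proposing, then x = 20 − 0.4y and y = 20 − 0.4x.
Solving: x = 20(1 − 0.4) / (1 − 0.4·0.4) = 12 / 0.84 ≈ 14.2857.
The client gets 20 − 14.2857 ≈ 5.7143.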